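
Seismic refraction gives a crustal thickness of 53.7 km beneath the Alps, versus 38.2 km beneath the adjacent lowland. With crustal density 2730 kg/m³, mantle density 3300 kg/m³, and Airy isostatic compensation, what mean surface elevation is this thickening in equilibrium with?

2.68 km

Excess crust Δ = 53.7 km − 38.2 km = 15.5 km, split between elevation h and root r with h + r = Δ.
Airy balance ρ_c h = (ρ_m − ρ_c) r gives r = h ρ_c/(ρ_m − ρ_c), so h (1 + ρ_c/(ρ_m − ρ_c)) = Δ, i.e. h = Δ (ρ_m − ρ_c)/ρ_m.
h = 15.5 km × 570/3300 = 2.68 km.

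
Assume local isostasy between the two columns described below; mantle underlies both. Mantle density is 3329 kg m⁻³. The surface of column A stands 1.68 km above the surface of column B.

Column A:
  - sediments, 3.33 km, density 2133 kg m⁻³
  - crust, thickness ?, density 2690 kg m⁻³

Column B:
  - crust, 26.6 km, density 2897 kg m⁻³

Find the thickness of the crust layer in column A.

Take the compensation level at the base of the deeper column (depth z_c below the surface of column A) and equate Σ ρ_i t_i down to z_c; mantle fills any gap and the z_c terms cancel.
Column A: 3.33×2133 + x×2690 + (z_c − 3.33 − x)×3329
Column B: 1.68×0 + 26.6×2897 + (z_c − 1.68 − 26.6)×3329
The z_c×3329 term appears on both sides and cancels. Collect the known terms of each column as K = Σ(ρt)_known − 3329 × (depth of known layers): K_A = 7102.89 − 3329×3.33 = −3982.68; K_B = 77060.2 − 3329×(1.68 + 26.6) = −17083.92.
Balance: K_A − x×(3329 − 2690) = K_B, so x = (K_A − K_B)/(3329 − 2690) = 13101.2/639 = 20.5 km.

20.5 km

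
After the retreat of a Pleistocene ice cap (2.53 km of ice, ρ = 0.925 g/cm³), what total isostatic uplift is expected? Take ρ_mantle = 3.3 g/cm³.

Removing the load lets mantle flow back in; uplift u satisfies ρ_ice t = ρ_m u.
u = t ρ_ice/ρ_m = 2.53 km × 0.925/3.3 = 0.709 km.

0.709 km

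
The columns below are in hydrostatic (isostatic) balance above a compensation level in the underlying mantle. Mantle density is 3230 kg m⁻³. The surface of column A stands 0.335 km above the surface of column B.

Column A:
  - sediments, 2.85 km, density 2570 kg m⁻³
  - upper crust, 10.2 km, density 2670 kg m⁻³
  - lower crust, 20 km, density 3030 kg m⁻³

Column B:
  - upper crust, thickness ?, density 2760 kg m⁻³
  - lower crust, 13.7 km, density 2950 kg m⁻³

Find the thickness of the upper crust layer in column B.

14.2 km

Take the compensation level at the base of the deeper column (depth z_c below the surface of column A) and equate Σ ρ_i t_i down to z_c; mantle fills any gap and the z_c terms cancel.
Column A: 2.85×2570 + 10.2×2670 + 20×3030 + (z_c − 33.05)×3230
Column B: 0.335×0 + x×2760 + 13.7×2950 + (z_c − 0.335 − 13.7 − x)×3230
The z_c×3230 term appears on both sides and cancels. Collect the known terms of each column as K = Σ(ρt)_known − 3230 × (depth of known layers): K_A = 95158.5 − 3230×33.05 = −11593; K_B = 40415 − 3230×(0.335 + 13.7) = −4918.05.
Balance: K_A = K_B − x×(3230 − 2760), so x = (K_B − K_A)/(3230 − 2760) = 6674.95/470 = 14.2 km.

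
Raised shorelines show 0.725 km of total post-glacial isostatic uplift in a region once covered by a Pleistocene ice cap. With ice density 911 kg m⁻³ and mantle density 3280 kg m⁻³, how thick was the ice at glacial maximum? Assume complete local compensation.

u = t ρ_ice/ρ_m → t = u ρ_m/ρ_ice = 0.725 km × 3280/911 = 2.61 km.

2.61 km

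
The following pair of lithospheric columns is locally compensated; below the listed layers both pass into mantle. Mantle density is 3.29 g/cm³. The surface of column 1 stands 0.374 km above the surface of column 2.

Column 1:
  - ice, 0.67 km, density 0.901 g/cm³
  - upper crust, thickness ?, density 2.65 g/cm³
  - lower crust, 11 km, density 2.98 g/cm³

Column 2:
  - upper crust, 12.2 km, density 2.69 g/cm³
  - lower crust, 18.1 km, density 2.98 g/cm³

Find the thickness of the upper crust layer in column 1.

14.3 km

Take the compensation level at the base of the deeper column (depth z_c below the surface of column 1) and equate Σ ρ_i t_i down to z_c; mantle fills any gap and the z_c terms cancel.
Column 1: 0.67×0.901 + x×2.65 + 11×2.98 + (z_c − 11.67 − x)×3.29
Column 2: 0.374×0 + 12.2×2.69 + 18.1×2.98 + (z_c − 0.374 − 30.3)×3.29
The z_c×3.29 term appears on both sides and cancels. Collect the known terms of each column as K = Σ(ρt)_known − 3.29 × (depth of known layers): K_1 = 33.38367 − 3.29×11.67 = −5.01063; K_2 = 86.756 − 3.29×(0.374 + 30.3) = −14.16146.
Balance: K_1 − x×(3.29 − 2.65) = K_2, so x = (K_1 − K_2)/(3.29 − 2.65) = 9.15083/0.64 = 14.3 km.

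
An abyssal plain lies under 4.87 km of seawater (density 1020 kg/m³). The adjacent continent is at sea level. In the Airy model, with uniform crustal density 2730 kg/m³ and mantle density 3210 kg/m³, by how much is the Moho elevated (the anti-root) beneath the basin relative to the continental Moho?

Equating mass per unit area of the two columns: replacing crust with seawater at the top is compensated by replacing crust with mantle at the base: d (ρ_c − ρ_w) = a (ρ_m − ρ_c).
a = d (ρ_c − ρ_w)/(ρ_m − ρ_c) = 4.87 km × 1710/480 = 17.3 km.

17.3 km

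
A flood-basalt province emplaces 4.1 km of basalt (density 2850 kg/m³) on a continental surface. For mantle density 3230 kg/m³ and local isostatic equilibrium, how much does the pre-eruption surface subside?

3.62 km

Subaerial loading: s = t ρ_load / ρ_m.
s = 4.1 km × 2850/3230 = 3.62 km.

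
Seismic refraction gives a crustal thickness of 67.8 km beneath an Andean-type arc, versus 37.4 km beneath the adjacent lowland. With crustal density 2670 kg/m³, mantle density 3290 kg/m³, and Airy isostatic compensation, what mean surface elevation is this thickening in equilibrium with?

Excess crust Δ = 67.8 km − 37.4 km = 30.4 km, split between elevation h and root r with h + r = Δ.
Airy balance ρ_c h = (ρ_m − ρ_c) r gives r = h ρ_c/(ρ_m − ρ_c), so h (1 + ρ_c/(ρ_m − ρ_c)) = Δ, i.e. h = Δ (ρ_m − ρ_c)/ρ_m.
h = 30.4 km × 620/3290 = 5.73 km.

5.73 km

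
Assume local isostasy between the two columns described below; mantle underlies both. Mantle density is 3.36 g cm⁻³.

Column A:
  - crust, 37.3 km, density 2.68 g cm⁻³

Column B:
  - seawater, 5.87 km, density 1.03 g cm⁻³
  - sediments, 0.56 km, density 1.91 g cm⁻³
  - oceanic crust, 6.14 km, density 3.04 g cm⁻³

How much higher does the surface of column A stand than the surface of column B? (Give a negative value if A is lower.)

For any compensation level in the mantle, the mantle terms cancel and isostasy reduces to e = (Σt_A − Σt_B) − (Σ(ρt)_A − Σ(ρt)_B) / ρ_m.
Σt_A = 37.3 km; Σt_B = 12.57 km; Σ(ρt)_A = 99.964; Σ(ρt)_B = 25.7813 (in km·g cm⁻³).
e = (37.3 − 12.57) − (99.964 − 25.7813) / 3.36 = 2.65 km.

2.65 km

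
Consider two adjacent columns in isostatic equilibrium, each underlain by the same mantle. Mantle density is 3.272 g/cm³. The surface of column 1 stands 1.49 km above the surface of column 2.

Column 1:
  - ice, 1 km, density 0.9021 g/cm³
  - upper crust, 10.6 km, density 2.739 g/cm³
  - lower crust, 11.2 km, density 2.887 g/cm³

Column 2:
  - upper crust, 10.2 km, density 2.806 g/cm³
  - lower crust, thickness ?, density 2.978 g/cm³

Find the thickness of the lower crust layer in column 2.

Take the compensation level at the base of the deeper column (depth z_c below the surface of column 1) and equate Σ ρ_i t_i down to z_c; mantle fills any gap and the z_c terms cancel.
Column 1: 1×0.9021 + 10.6×2.739 + 11.2×2.887 + (z_c − 22.8)×3.272
Column 2: 1.49×0 + 10.2×2.806 + x×2.978 + (z_c − 1.49 − 10.2 − x)×3.272
The z_c×3.272 term appears on both sides and cancels. Collect the known terms of each column as K = Σ(ρt)_known − 3.272 × (depth of known layers): K_1 = 62.2699 − 3.272×22.8 = −12.3317; K_2 = 28.6212 − 3.272×(1.49 + 10.2) = −9.62848.
Balance: K_1 = K_2 − x×(3.272 − 2.978), so x = (K_2 − K_1)/(3.272 − 2.978) = 2.70322/0.294 = 9.19 km.

9.19 km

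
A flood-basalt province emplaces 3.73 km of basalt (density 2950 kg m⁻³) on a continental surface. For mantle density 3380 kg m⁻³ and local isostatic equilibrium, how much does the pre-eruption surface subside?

Subaerial loading: s = t ρ_load / ρ_m.
s = 3.73 km × 2950/3380 = 3.26 km.

3.26 km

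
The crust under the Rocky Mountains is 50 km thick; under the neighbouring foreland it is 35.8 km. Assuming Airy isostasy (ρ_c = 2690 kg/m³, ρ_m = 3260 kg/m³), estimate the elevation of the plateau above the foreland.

2.48 km

Excess crust Δ = 50 km − 35.8 km = 14.2 km, split between elevation h and root r with h + r = Δ.
Airy balance ρ_c h = (ρ_m − ρ_c) r gives r = h ρ_c/(ρ_m − ρ_c), so h (1 + ρ_c/(ρ_m − ρ_c)) = Δ, i.e. h = Δ (ρ_m − ρ_c)/ρ_m.
h = 14.2 km × 570/3260 = 2.48 km.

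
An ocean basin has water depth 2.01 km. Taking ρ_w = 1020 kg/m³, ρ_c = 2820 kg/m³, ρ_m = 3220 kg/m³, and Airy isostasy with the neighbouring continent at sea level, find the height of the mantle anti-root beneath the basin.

9.04 km

By Archimedes' principle applied to the lithosphere: replacing crust with seawater at the top is compensated by replacing crust with mantle at the base: d (ρ_c − ρ_w) = a (ρ_m − ρ_c).
a = d (ρ_c − ρ_w)/(ρ_m − ρ_c) = 2.01 km × 1800/400 = 9.04 km.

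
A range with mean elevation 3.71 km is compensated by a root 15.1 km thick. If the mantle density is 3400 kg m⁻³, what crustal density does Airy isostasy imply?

2730 kg m⁻³

ρ_c h = (ρ_m − ρ_c) r → ρ_c (h + r) = ρ_m r → ρ_c = ρ_m r / (h + r).
ρ_c = 3400 × 15.1 km / (3.71 km + 15.1 km) = 2730 kg m⁻³.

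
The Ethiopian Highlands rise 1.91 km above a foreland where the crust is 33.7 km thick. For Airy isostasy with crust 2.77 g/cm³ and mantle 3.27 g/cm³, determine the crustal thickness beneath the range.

Root depth r = h ρ_c / (ρ_m − ρ_c) = 1.91 km × 2.77 / 0.5 = 10.58 km.
Total thickness = T + h + r = 33.7 km + 1.91 km + 10.58 km = 46.2 km.

46.2 km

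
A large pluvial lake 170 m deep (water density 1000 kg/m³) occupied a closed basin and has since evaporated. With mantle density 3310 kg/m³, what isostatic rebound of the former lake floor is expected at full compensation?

u = d ρ_w/ρ_m = 170 m × 1000/3310 = 51.4 m.

51.4 m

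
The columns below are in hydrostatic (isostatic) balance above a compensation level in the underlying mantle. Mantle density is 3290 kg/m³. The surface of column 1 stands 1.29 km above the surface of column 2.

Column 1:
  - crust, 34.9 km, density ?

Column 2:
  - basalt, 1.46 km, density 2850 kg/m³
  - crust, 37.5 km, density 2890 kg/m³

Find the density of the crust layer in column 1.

Take the compensation level at the base of the deeper column (depth z_c below the surface of column 1) and equate Σ ρ_i t_i down to z_c; mantle fills any gap and the z_c terms cancel.
Column 1: 34.9×ρ + (z_c − 34.9)×3290
Column 2: 1.29×0 + 1.46×2850 + 37.5×2890 + (z_c − 1.29 − 38.96)×3290
The z_c×3290 term appears on both sides and cancels. Collect the known terms of each column as K = Σ(ρt)_known − 3290 × (depth of known layers): K_1 = 0 − 3290×34.9 = −114821; K_2 = 112536 − 3290×(1.29 + 38.96) = −19886.5.
Balance: K_1 + 34.9×ρ = K_2, so ρ = (K_2 − K_1)/34.9 = 94934.5/34.9 = 2720 kg/m³.

2720 kg/m³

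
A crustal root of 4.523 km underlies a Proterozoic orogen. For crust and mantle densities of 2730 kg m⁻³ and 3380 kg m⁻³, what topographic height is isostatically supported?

1.08 km

Isostatic balance requires: ρ_c h = (ρ_m − ρ_c) r.
h = r (ρ_m − ρ_c) / ρ_c = 4.523 km × (3380 − 2730) / 2730 = 1.08 km.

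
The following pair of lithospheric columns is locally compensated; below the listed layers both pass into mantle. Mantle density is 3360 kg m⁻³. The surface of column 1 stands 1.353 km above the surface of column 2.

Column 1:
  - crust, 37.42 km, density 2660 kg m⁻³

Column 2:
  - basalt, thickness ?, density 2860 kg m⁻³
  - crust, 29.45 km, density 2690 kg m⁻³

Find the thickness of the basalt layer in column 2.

3.83 km

Take the compensation level at the base of the deeper column (depth z_c below the surface of column 1) and equate Σ ρ_i t_i down to z_c; mantle fills any gap and the z_c terms cancel.
Column 1: 37.42×2660 + (z_c − 37.42)×3360
Column 2: 1.353×0 + x×2860 + 29.45×2690 + (z_c − 1.353 − 29.45 − x)×3360
The z_c×3360 term appears on both sides and cancels. Collect the known terms of each column as K = Σ(ρt)_known − 3360 × (depth of known layers): K_1 = 99537.2 − 3360×37.42 = −26194; K_2 = 79220.5 − 3360×(1.353 + 29.45) = −24277.58.
Balance: K_1 = K_2 − x×(3360 − 2860), so x = (K_2 − K_1)/(3360 − 2860) = 1916.42/500 = 3.83 km.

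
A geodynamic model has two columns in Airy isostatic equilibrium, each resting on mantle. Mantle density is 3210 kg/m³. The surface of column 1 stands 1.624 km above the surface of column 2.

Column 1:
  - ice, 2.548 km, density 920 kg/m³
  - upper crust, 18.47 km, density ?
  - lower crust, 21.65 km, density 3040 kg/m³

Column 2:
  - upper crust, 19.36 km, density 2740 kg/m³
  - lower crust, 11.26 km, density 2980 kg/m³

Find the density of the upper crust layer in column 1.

Take the compensation level at the base of the deeper column (depth z_c below the surface of column 1) and equate Σ ρ_i t_i down to z_c; mantle fills any gap and the z_c terms cancel.
Column 1: 2.548×920 + 18.47×ρ + 21.65×3040 + (z_c − 42.668)×3210
Column 2: 1.624×0 + 19.36×2740 + 11.26×2980 + (z_c − 1.624 − 30.62)×3210
The z_c×3210 term appears on both sides and cancels. Collect the known terms of each column as K = Σ(ρt)_known − 3210 × (depth of known layers): K_1 = 68160.16 − 3210×42.668 = −68804.12; K_2 = 86601.2 − 3210×(1.624 + 30.62) = −16902.04.
Balance: K_1 + 18.47×ρ = K_2, so ρ = (K_2 − K_1)/18.47 = 51902.1/18.47 = 2810 kg/m³.

2810 kg/m³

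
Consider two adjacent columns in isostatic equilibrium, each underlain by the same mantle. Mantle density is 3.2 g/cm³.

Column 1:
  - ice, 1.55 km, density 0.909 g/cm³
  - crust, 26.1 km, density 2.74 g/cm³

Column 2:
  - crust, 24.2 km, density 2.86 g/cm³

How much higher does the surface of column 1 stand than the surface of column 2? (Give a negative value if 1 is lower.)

2.29 km

For any compensation level in the mantle, the mantle terms cancel and isostasy reduces to e = (Σt_1 − Σt_2) − (Σ(ρt)_1 − Σ(ρt)_2) / ρ_m.
Σt_1 = 27.65 km; Σt_2 = 24.2 km; Σ(ρt)_1 = 72.92295; Σ(ρt)_2 = 69.212 (in km·g/cm³).
e = (27.65 − 24.2) − (72.92295 − 69.212) / 3.2 = 2.29 km.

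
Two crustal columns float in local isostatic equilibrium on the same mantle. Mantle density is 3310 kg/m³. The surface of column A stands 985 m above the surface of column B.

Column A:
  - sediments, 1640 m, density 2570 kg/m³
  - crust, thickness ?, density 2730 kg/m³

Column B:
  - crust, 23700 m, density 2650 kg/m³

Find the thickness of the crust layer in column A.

Take the compensation level at the base of the deeper column (depth z_c below the surface of column A) and equate Σ ρ_i t_i down to z_c; mantle fills any gap and the z_c terms cancel.
Column A: 1640×2570 + x×2730 + (z_c − 1640 − x)×3310
Column B: 985×0 + 23700×2650 + (z_c − 985 − 23700)×3310
The z_c×3310 term appears on both sides and cancels. Collect the known terms of each column as K = Σ(ρt)_known − 3310 × (depth of known layers): K_A = 4214800 − 3310×1640 = −1213600; K_B = 62805000 − 3310×(985 + 23700) = −18902350.
Balance: K_A − x×(3310 − 2730) = K_B, so x = (K_A − K_B)/(3310 − 2730) = 17688800/580 = 30500 m.

30500 m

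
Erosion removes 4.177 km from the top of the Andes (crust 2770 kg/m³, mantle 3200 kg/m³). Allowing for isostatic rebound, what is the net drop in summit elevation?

Rebound u = e ρ_c/ρ_m = 4.177 km × 2770/3200 = 3.616 km.
Net surface drop = e − u = 4.177 km − 3.616 km = e (ρ_m − ρ_c)/ρ_m = 0.561 km.

0.561 km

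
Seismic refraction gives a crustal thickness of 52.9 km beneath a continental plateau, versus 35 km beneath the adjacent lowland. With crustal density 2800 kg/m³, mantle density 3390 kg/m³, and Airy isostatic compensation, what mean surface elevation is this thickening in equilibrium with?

3.12 km

Excess crust Δ = 52.9 km − 35 km = 17.9 km, split between elevation h and root r with h + r = Δ.
Airy balance ρ_c h = (ρ_m − ρ_c) r gives r = h ρ_c/(ρ_m − ρ_c), so h (1 + ρ_c/(ρ_m − ρ_c)) = Δ, i.e. h = Δ (ρ_m − ρ_c)/ρ_m.
h = 17.9 km × 590/3390 = 3.12 km.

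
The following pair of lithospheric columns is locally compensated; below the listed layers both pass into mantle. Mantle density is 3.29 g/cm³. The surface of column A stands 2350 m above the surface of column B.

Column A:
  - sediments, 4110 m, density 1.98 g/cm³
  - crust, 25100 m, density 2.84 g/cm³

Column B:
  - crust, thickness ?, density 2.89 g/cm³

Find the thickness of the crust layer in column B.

Take the compensation level at the base of the deeper column (depth z_c below the surface of column A) and equate Σ ρ_i t_i down to z_c; mantle fills any gap and the z_c terms cancel.
Column A: 4110×1.98 + 25100×2.84 + (z_c − 29210)×3.29
Column B: 2350×0 + x×2.89 + (z_c − 2350 − 0 − x)×3.29
The z_c×3.29 term appears on both sides and cancels. Collect the known terms of each column as K = Σ(ρt)_known − 3.29 × (depth of known layers): K_A = 79421.8 − 3.29×29210 = −16679.1; K_B = 0 − 3.29×(2350 + 0) = −7731.5.
Balance: K_A = K_B − x×(3.29 − 2.89), so x = (K_B − K_A)/(3.29 − 2.89) = 8947.6/0.4 = 22400 m.

22400 m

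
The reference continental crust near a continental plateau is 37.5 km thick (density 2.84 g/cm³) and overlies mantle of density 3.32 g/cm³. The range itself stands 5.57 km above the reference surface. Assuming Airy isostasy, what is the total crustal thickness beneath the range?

76 km

Root depth r = h ρ_c / (ρ_m − ρ_c) = 5.57 km × 2.84 / 0.48 = 32.96 km.
Total thickness = T + h + r = 37.5 km + 5.57 km + 32.96 km = 76 km.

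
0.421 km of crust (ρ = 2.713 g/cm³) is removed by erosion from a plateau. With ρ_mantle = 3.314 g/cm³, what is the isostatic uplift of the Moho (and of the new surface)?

Unloading: uplift u = e ρ_c/ρ_m = 0.421 km × 2.713/3.314 = 0.345 km.

0.345 km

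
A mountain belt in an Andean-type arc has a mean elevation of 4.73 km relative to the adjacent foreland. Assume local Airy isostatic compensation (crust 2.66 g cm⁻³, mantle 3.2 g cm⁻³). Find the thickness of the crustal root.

By Archimedes' principle applied to the lithosphere: the weight of the topography is balanced by the buoyancy of the root, ρ_c h = (ρ_m − ρ_c) r.
r = h · ρ_c / (ρ_m − ρ_c) = 4.73 km × 2.66 / (3.2 − 2.66) = 23.3 km.

23.3 km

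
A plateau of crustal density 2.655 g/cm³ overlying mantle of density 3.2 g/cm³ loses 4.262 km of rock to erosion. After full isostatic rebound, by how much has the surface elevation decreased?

Rebound u = e ρ_c/ρ_m = 4.262 km × 2.655/3.2 = 3.536 km.
Net surface drop = e − u = 4.262 km − 3.536 km = e (ρ_m − ρ_c)/ρ_m = 0.726 km.

0.726 km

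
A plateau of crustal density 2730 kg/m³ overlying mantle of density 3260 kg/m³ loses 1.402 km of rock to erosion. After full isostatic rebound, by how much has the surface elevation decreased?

0.228 km

Rebound u = e ρ_c/ρ_m = 1.402 km × 2730/3260 = 1.174 km.
Net surface drop = e − u = 1.402 km − 1.174 km = e (ρ_m − ρ_c)/ρ_m = 0.228 km.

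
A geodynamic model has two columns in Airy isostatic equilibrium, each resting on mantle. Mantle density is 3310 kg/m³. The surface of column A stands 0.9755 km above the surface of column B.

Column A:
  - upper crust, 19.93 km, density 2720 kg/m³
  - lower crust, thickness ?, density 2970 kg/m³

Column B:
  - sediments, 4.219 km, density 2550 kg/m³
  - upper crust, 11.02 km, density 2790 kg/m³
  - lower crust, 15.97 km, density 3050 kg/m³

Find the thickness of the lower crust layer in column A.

13.4 km

Take the compensation level at the base of the deeper column (depth z_c below the surface of column A) and equate Σ ρ_i t_i down to z_c; mantle fills any gap and the z_c terms cancel.
Column A: 19.93×2720 + x×2970 + (z_c − 19.93 − x)×3310
Column B: 0.9755×0 + 4.219×2550 + 11.02×2790 + 15.97×3050 + (z_c − 0.9755 − 31.209)×3310
The z_c×3310 term appears on both sides and cancels. Collect the known terms of each column as K = Σ(ρt)_known − 3310 × (depth of known layers): K_A = 54209.6 − 3310×19.93 = −11758.7; K_B = 90212.75 − 3310×(0.9755 + 31.209) = −16317.945.
Balance: K_A − x×(3310 − 2970) = K_B, so x = (K_A − K_B)/(3310 − 2970) = 4559.24/340 = 13.4 km.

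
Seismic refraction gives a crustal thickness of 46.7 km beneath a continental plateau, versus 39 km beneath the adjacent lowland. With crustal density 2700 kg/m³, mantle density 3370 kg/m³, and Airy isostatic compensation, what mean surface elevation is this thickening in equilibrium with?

1.53 km

Excess crust Δ = 46.7 km − 39 km = 7.7 km, split between elevation h and root r with h + r = Δ.
Airy balance ρ_c h = (ρ_m − ρ_c) r gives r = h ρ_c/(ρ_m − ρ_c), so h (1 + ρ_c/(ρ_m − ρ_c)) = Δ, i.e. h = Δ (ρ_m − ρ_c)/ρ_m.
h = 7.7 km × 670/3370 = 1.53 km.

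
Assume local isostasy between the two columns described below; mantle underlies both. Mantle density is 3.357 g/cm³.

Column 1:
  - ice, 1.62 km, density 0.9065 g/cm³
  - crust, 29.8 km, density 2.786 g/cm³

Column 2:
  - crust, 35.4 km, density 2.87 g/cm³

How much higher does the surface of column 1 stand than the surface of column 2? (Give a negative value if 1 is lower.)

For any compensation level in the mantle, the mantle terms cancel and isostasy reduces to e = (Σt_1 − Σt_2) − (Σ(ρt)_1 − Σ(ρt)_2) / ρ_m.
Σt_1 = 31.42 km; Σt_2 = 35.4 km; Σ(ρt)_1 = 84.49133; Σ(ρt)_2 = 101.598 (in km·g/cm³).
e = (31.42 − 35.4) − (84.49133 − 101.598) / 3.357 = 1.12 km.

1.12 km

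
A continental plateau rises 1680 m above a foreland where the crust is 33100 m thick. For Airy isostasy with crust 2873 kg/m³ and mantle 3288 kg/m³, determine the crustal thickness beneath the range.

Root depth r = h ρ_c / (ρ_m − ρ_c) = 1680 m × 2873 / 415 = 11630 m.
Total thickness = T + h + r = 33100 m + 1680 m + 11630 m = 46400 m.

46400 m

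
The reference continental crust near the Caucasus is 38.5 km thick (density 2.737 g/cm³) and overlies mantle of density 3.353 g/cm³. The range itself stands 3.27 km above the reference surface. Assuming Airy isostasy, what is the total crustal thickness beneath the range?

Root depth r = h ρ_c / (ρ_m − ρ_c) = 3.27 km × 2.737 / 0.616 = 14.53 km.
Total thickness = T + h + r = 38.5 km + 3.27 km + 14.53 km = 56.3 km.

56.3 km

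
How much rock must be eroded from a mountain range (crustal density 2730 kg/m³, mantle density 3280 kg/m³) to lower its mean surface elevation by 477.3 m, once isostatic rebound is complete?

2850 m

Net drop Δ = e − u = e − e ρ_c/ρ_m = e (ρ_m − ρ_c)/ρ_m.
e = Δ ρ_m/(ρ_m − ρ_c) = 477.3 m × 3280/550 = 2850 m.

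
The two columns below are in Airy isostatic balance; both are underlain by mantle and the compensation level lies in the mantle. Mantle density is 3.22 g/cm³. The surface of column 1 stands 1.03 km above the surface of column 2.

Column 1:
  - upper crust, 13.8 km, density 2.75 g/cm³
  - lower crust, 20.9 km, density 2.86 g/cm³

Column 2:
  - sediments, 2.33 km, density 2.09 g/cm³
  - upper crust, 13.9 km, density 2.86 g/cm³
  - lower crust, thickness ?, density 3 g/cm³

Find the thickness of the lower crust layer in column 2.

Take the compensation level at the base of the deeper column (depth z_c below the surface of column 1) and equate Σ ρ_i t_i down to z_c; mantle fills any gap and the z_c terms cancel.
Column 1: 13.8×2.75 + 20.9×2.86 + (z_c − 34.7)×3.22
Column 2: 1.03×0 + 2.33×2.09 + 13.9×2.86 + x×3 + (z_c − 1.03 − 16.23 − x)×3.22
The z_c×3.22 term appears on both sides and cancels. Collect the known terms of each column as K = Σ(ρt)_known − 3.22 × (depth of known layers): K_1 = 97.724 − 3.22×34.7 = −14.01; K_2 = 44.6237 − 3.22×(1.03 + 16.23) = −10.9535.
Balance: K_1 = K_2 − x×(3.22 − 3), so x = (K_2 − K_1)/(3.22 − 3) = 3.0565/0.22 = 13.9 km.

13.9 km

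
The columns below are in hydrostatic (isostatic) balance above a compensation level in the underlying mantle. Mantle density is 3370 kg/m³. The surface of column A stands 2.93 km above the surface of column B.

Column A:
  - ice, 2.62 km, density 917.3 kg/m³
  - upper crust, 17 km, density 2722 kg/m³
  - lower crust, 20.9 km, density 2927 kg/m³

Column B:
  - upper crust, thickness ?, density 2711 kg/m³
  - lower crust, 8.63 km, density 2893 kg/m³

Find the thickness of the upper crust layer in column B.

Take the compensation level at the base of the deeper column (depth z_c below the surface of column A) and equate Σ ρ_i t_i down to z_c; mantle fills any gap and the z_c terms cancel.
Column A: 2.62×917.3 + 17×2722 + 20.9×2927 + (z_c − 40.52)×3370
Column B: 2.93×0 + x×2711 + 8.63×2893 + (z_c − 2.93 − 8.63 − x)×3370
The z_c×3370 term appears on both sides and cancels. Collect the known terms of each column as K = Σ(ρt)_known − 3370 × (depth of known layers): K_A = 109851.626 − 3370×40.52 = −26700.774; K_B = 24966.59 − 3370×(2.93 + 8.63) = −13990.61.
Balance: K_A = K_B − x×(3370 − 2711), so x = (K_B − K_A)/(3370 − 2711) = 12710.2/659 = 19.3 km.

19.3 km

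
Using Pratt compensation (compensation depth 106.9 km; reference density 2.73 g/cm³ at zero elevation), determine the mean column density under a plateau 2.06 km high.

2.68 g/cm³

Pratt balance: ρ_ref D = ρ (D + h).
ρ = ρ_ref D/(D + h) = 2.73 × 106.9 km/(106.9 km + 2.06 km) = 2.68 g/cm³.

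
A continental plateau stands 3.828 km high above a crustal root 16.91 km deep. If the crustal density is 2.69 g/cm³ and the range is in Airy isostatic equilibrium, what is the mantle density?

3.3 g/cm³

Airy balance: ρ_c h = (ρ_m − ρ_c) r → ρ_m = ρ_c (1 + h/r).
ρ_m = 2.69 × (1 + 3.828 km/16.91 km) = 3.3 g/cm³.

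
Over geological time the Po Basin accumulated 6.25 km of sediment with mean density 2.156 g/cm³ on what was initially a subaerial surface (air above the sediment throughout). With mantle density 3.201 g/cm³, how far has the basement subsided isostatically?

4.21 km

Subaerial load: s = t ρ_sed / ρ_m = 6.25 km × 2.156/3.201 = 4.21 km.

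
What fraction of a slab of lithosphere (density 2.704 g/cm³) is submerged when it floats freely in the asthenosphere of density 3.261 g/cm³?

Submerged fraction = ρ_obj/ρ_fluid = 2.704/3.261 = 82.9%.

82.9%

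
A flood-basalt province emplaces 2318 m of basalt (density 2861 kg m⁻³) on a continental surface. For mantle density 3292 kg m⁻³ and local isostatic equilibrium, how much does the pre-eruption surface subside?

Subaerial loading: s = t ρ_load / ρ_m.
s = 2318 m × 2861/3292 = 2010 m.

2010 m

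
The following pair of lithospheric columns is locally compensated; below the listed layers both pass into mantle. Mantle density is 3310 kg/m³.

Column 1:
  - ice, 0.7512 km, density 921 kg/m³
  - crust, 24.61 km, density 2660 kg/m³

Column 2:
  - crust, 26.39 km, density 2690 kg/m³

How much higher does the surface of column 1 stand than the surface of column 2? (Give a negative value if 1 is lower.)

0.432 km

For any compensation level in the mantle, the mantle terms cancel and isostasy reduces to e = (Σt_1 − Σt_2) − (Σ(ρt)_1 − Σ(ρt)_2) / ρ_m.
Σt_1 = 25.3612 km; Σt_2 = 26.39 km; Σ(ρt)_1 = 66154.4552; Σ(ρt)_2 = 70989.1 (in km·kg/m³).
e = (25.3612 − 26.39) − (66154.4552 − 70989.1) / 3310 = 0.432 km.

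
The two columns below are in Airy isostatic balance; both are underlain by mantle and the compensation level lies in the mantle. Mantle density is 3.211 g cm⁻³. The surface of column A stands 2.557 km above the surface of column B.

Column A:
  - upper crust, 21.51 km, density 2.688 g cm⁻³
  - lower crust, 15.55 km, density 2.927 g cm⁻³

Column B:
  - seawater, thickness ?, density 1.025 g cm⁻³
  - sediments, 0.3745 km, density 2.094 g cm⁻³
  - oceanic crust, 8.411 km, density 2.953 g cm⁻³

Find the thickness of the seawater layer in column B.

2.23 km

Take the compensation level at the base of the deeper column (depth z_c below the surface of column A) and equate Σ ρ_i t_i down to z_c; mantle fills any gap and the z_c terms cancel.
Column A: 21.51×2.688 + 15.55×2.927 + (z_c − 37.06)×3.211
Column B: 2.557×0 + x×1.025 + 0.3745×2.094 + 8.411×2.953 + (z_c − 2.557 − 8.7855 − x)×3.211
The z_c×3.211 term appears on both sides and cancels. Collect the known terms of each column as K = Σ(ρt)_known − 3.211 × (depth of known layers): K_A = 103.33373 − 3.211×37.06 = −15.66593; K_B = 25.621886 − 3.211×(2.557 + 8.7855) = −10.7988815.
Balance: K_A = K_B − x×(3.211 − 1.025), so x = (K_B − K_A)/(3.211 − 1.025) = 4.86705/2.186 = 2.23 km.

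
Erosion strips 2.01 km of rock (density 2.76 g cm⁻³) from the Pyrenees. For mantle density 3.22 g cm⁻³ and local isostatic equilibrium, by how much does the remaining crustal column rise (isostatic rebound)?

Unloading: uplift u = e ρ_c/ρ_m = 2.01 km × 2.76/3.22 = 1.72 km.

1.72 km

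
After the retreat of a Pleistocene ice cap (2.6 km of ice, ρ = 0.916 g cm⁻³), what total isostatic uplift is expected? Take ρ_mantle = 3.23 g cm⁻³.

Removing the load lets mantle flow back in; uplift u satisfies ρ_ice t = ρ_m u.
u = t ρ_ice/ρ_m = 2.6 km × 0.916/3.23 = 0.737 km.

0.737 km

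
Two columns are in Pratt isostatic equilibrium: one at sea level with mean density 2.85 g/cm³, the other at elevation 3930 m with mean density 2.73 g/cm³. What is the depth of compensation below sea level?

89400 m

ρ_ref D = ρ (D + h) → D (ρ_ref − ρ) = ρ h.
D = ρ h/(ρ_ref − ρ) = 2.73 × 3930 m/(2.85 − 2.73) = 89400 m.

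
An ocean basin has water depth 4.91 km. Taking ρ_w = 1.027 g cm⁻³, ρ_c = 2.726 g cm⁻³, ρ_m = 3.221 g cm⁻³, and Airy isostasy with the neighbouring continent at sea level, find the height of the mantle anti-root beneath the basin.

16.9 km

Balancing pressure at the compensation depth: replacing crust with seawater at the top is compensated by replacing crust with mantle at the base: d (ρ_c − ρ_w) = a (ρ_m − ρ_c).
a = d (ρ_c − ρ_w)/(ρ_m − ρ_c) = 4.91 km × 1.699/0.495 = 16.9 km.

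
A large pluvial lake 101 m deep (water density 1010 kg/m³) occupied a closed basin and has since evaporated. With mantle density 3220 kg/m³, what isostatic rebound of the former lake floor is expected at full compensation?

u = d ρ_w/ρ_m = 101 m × 1010/3220 = 31.7 m.

31.7 m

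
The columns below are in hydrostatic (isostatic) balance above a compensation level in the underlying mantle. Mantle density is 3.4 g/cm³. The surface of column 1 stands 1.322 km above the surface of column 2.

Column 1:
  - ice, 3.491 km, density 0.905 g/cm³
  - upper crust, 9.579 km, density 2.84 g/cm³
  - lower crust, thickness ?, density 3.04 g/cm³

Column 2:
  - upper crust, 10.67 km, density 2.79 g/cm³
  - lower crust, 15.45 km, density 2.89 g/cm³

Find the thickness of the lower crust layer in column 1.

13.4 km

Take the compensation level at the base of the deeper column (depth z_c below the surface of column 1) and equate Σ ρ_i t_i down to z_c; mantle fills any gap and the z_c terms cancel.
Column 1: 3.491×0.905 + 9.579×2.84 + x×3.04 + (z_c − 13.07 − x)×3.4
Column 2: 1.322×0 + 10.67×2.79 + 15.45×2.89 + (z_c − 1.322 − 26.12)×3.4
The z_c×3.4 term appears on both sides and cancels. Collect the known terms of each column as K = Σ(ρt)_known − 3.4 × (depth of known layers): K_1 = 30.363715 − 3.4×13.07 = −14.074285; K_2 = 74.4198 − 3.4×(1.322 + 26.12) = −18.883.
Balance: K_1 − x×(3.4 − 3.04) = K_2, so x = (K_1 − K_2)/(3.4 − 3.04) = 4.80871/0.36 = 13.4 km.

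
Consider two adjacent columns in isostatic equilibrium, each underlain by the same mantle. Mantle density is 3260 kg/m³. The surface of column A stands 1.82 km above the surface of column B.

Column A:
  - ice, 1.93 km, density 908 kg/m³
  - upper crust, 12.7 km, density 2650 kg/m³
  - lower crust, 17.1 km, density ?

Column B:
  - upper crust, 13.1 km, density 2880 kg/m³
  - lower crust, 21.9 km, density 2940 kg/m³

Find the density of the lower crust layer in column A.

2930 kg/m³

Take the compensation level at the base of the deeper column (depth z_c below the surface of column A) and equate Σ ρ_i t_i down to z_c; mantle fills any gap and the z_c terms cancel.
Column A: 1.93×908 + 12.7×2650 + 17.1×ρ + (z_c − 31.73)×3260
Column B: 1.82×0 + 13.1×2880 + 21.9×2940 + (z_c − 1.82 − 35)×3260
The z_c×3260 term appears on both sides and cancels. Collect the known terms of each column as K = Σ(ρt)_known − 3260 × (depth of known layers): K_A = 35407.44 − 3260×31.73 = −68032.36; K_B = 102114 − 3260×(1.82 + 35) = −17919.2.
Balance: K_A + 17.1×ρ = K_B, so ρ = (K_B − K_A)/17.1 = 50113.2/17.1 = 2930 kg/m³.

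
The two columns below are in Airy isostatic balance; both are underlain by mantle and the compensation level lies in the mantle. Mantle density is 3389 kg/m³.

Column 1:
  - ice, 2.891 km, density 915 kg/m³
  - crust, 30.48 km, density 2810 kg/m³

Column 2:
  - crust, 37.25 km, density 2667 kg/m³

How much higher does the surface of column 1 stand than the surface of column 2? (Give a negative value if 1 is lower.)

For any compensation level in the mantle, the mantle terms cancel and isostasy reduces to e = (Σt_1 − Σt_2) − (Σ(ρt)_1 − Σ(ρt)_2) / ρ_m.
Σt_1 = 33.371 km; Σt_2 = 37.25 km; Σ(ρt)_1 = 88294.065; Σ(ρt)_2 = 99345.75 (in km·kg/m³).
e = (33.371 − 37.25) − (88294.065 − 99345.75) / 3389 = −0.618 km.

−0.618 km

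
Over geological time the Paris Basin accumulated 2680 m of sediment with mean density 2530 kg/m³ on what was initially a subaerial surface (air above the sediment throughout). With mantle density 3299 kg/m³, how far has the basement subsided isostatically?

2060 m

Subaerial load: s = t ρ_sed / ρ_m = 2680 m × 2530/3299 = 2060 m.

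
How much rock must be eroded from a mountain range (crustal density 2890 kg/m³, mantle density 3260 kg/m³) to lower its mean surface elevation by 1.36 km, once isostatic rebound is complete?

12 km

Net drop Δ = e − u = e − e ρ_c/ρ_m = e (ρ_m − ρ_c)/ρ_m.
e = Δ ρ_m/(ρ_m − ρ_c) = 1.36 km × 3260/370 = 12 km.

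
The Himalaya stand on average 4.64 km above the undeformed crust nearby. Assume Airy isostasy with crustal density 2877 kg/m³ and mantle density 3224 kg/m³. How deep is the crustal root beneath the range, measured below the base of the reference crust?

Isostatic balance requires: the weight of the topography is balanced by the buoyancy of the root, ρ_c h = (ρ_m − ρ_c) r.
r = h · ρ_c / (ρ_m − ρ_c) = 4.64 km × 2877 / (3224 − 2877) = 38.5 km.

38.5 km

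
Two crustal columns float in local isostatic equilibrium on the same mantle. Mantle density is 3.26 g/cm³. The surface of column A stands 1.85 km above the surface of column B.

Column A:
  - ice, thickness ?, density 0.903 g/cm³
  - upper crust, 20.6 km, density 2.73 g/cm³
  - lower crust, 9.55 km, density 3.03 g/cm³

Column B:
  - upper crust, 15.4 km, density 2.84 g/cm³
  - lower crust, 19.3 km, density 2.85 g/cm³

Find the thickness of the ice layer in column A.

Take the compensation level at the base of the deeper column (depth z_c below the surface of column A) and equate Σ ρ_i t_i down to z_c; mantle fills any gap and the z_c terms cancel.
Column A: x×0.903 + 20.6×2.73 + 9.55×3.03 + (z_c − 30.15 − x)×3.26
Column B: 1.85×0 + 15.4×2.84 + 19.3×2.85 + (z_c − 1.85 − 34.7)×3.26
The z_c×3.26 term appears on both sides and cancels. Collect the known terms of each column as K = Σ(ρt)_known − 3.26 × (depth of known layers): K_A = 85.1745 − 3.26×30.15 = −13.1145; K_B = 98.741 − 3.26×(1.85 + 34.7) = −20.412.
Balance: K_A − x×(3.26 − 0.903) = K_B, so x = (K_A − K_B)/(3.26 − 0.903) = 7.2975/2.357 = 3.1 km.

3.1 km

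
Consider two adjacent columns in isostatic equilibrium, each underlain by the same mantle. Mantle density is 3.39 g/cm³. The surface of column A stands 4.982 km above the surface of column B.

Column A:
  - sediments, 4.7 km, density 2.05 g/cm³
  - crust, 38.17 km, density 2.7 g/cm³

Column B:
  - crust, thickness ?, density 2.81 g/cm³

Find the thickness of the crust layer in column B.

Take the compensation level at the base of the deeper column (depth z_c below the surface of column A) and equate Σ ρ_i t_i down to z_c; mantle fills any gap and the z_c terms cancel.
Column A: 4.7×2.05 + 38.17×2.7 + (z_c − 42.87)×3.39
Column B: 4.982×0 + x×2.81 + (z_c − 4.982 − 0 − x)×3.39
The z_c×3.39 term appears on both sides and cancels. Collect the known terms of each column as K = Σ(ρt)_known − 3.39 × (depth of known layers): K_A = 112.694 − 3.39×42.87 = −32.6353; K_B = 0 − 3.39×(4.982 + 0) = −16.88898.
Balance: K_A = K_B − x×(3.39 − 2.81), so x = (K_B − K_A)/(3.39 − 2.81) = 15.7463/0.58 = 27.1 km.

27.1 km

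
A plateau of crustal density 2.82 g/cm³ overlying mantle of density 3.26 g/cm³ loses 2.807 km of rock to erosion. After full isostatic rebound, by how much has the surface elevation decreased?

Rebound u = e ρ_c/ρ_m = 2.807 km × 2.82/3.26 = 2.428 km.
Net surface drop = e − u = 2.807 km − 2.428 km = e (ρ_m − ρ_c)/ρ_m = 0.379 km.

0.379 km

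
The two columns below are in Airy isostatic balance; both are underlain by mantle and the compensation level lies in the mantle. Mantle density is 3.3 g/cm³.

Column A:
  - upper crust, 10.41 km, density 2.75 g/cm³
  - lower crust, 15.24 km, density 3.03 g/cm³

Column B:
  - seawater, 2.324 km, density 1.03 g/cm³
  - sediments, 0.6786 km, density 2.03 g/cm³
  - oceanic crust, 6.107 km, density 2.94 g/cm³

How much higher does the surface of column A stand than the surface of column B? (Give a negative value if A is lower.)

0.456 km

For any compensation level in the mantle, the mantle terms cancel and isostasy reduces to e = (Σt_A − Σt_B) − (Σ(ρt)_A − Σ(ρt)_B) / ρ_m.
Σt_A = 25.65 km; Σt_B = 9.1096 km; Σ(ρt)_A = 74.8047; Σ(ρt)_B = 21.725858 (in km·g/cm³).
e = (25.65 − 9.1096) − (74.8047 − 21.725858) / 3.3 = 0.456 km.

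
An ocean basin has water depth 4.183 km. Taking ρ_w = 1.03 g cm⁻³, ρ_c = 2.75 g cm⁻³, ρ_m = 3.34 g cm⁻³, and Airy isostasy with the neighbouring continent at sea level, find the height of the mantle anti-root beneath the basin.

12.2 km

Isostatic balance requires: replacing crust with seawater at the top is compensated by replacing crust with mantle at the base: d (ρ_c − ρ_w) = a (ρ_m − ρ_c).
a = d (ρ_c − ρ_w)/(ρ_m − ρ_c) = 4.183 km × 1.72/0.59 = 12.2 km.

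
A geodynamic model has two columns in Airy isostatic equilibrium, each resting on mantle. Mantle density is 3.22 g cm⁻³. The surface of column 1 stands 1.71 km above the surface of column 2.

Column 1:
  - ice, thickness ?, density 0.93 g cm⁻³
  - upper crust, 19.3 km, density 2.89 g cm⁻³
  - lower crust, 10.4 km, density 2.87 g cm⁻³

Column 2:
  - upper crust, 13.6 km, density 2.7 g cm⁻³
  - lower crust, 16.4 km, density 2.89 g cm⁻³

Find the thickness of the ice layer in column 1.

3.49 km

Take the compensation level at the base of the deeper column (depth z_c below the surface of column 1) and equate Σ ρ_i t_i down to z_c; mantle fills any gap and the z_c terms cancel.
Column 1: x×0.93 + 19.3×2.89 + 10.4×2.87 + (z_c − 29.7 − x)×3.22
Column 2: 1.71×0 + 13.6×2.7 + 16.4×2.89 + (z_c − 1.71 − 30)×3.22
The z_c×3.22 term appears on both sides and cancels. Collect the known terms of each column as K = Σ(ρt)_known − 3.22 × (depth of known layers): K_1 = 85.625 − 3.22×29.7 = −10.009; K_2 = 84.116 − 3.22×(1.71 + 30) = −17.9902.
Balance: K_1 − x×(3.22 − 0.93) = K_2, so x = (K_1 − K_2)/(3.22 − 0.93) = 7.9812/2.29 = 3.49 km.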